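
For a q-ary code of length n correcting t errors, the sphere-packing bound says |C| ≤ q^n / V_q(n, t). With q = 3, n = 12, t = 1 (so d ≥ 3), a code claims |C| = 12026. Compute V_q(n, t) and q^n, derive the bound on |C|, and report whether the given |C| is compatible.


V_q(n, t) = 25, q^n = 531441, Hamming bound = 21257, |C| = 12026 ≤ bound (satisfied).

Step 1: Compute V_q(n, t) = Σ_{j=0}^1 C(n, j) (q−1)^j.
  j = 0: C(12,0)·(2)^0 = 1·1 = 1.
  j = 1: C(12,1)·(2)^1 = 12·2 = 24.
  V_q(n, t) = 1 + 24 = 25.
Step 2: q^n = 3^12 = 531441.
Step 3: Hamming bound ⌊q^n / V_q(n,t)⌋ = ⌊531441/25⌋ = 21257.
Step 4: Compare |C| = 12026 to 21257: satisfied.
The claimed |C| lies below the Hamming bound.


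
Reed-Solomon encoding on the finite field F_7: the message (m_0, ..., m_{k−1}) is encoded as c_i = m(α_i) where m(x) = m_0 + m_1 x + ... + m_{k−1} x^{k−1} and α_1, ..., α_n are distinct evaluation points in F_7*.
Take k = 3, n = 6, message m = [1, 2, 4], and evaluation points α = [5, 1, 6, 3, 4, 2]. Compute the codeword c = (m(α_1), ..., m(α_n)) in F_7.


c = [6, 0, 3, 1, 3, 0]

Message polynomial: m(x) = 1 + 2·x + 4·x^2 (mod 7).
For each evaluation point α_i, compute m(α_i) mod 7:
  α_1 = 5: Horner steps 4 → 1 → 6, so m(5) = 6.
  α_2 = 1: Horner steps 4 → 6 → 0, so m(1) = 0.
  α_3 = 6: Horner steps 4 → 5 → 3, so m(6) = 3.
  α_4 = 3: Horner steps 4 → 0 → 1, so m(3) = 1.
  α_5 = 4: Horner steps 4 → 4 → 3, so m(4) = 3.
  α_6 = 2: Horner steps 4 → 3 → 0, so m(2) = 0.
Codeword c = [6, 0, 3, 1, 3, 0] ∈ F_7^6.


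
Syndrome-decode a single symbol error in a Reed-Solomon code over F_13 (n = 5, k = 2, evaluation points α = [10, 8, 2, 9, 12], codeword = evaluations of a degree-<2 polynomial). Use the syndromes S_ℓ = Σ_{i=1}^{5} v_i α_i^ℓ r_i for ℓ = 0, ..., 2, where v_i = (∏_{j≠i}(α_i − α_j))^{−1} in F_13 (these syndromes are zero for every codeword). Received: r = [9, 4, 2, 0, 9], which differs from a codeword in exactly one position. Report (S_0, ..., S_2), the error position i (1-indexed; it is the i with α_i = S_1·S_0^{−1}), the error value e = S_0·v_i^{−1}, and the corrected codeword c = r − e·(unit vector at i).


S = (10, 3, 10), error at position 5, error magnitude e = 8, c = [9, 4, 2, 0, 1].

Step 1: column multipliers v_i = (∏_{j≠i}(α_i − α_j))^{−1} mod 13.
  i = 1 (α = 10): (10−8)(10−2)(10−9)(10−12) = 2·8·1·(−2) = −32 ≡ 7, so v_1 = 7^{−1} = 2 (mod 13).
  i = 2 (α = 8): (8−10)(8−2)(8−9)(8−12) = (−2)·6·(−1)·(−4) = −48 ≡ 4, so v_2 = 4^{−1} = 10 (mod 13).
  i = 3 (α = 2): (2−10)(2−8)(2−9)(2−12) = (−8)·(−6)·(−7)·(−10) = 3360 ≡ 6, so v_3 = 6^{−1} = 11 (mod 13).
  i = 4 (α = 9): (9−10)(9−8)(9−2)(9−12) = (−1)·1·7·(−3) = 21 ≡ 8, so v_4 = 8^{−1} = 5 (mod 13).
  i = 5 (α = 12): (12−10)(12−8)(12−2)(12−9) = 2·4·10·3 = 240 ≡ 6, so v_5 = 6^{−1} = 11 (mod 13).
  v = [2, 10, 11, 5, 11].
Step 2: syndromes of r = [9, 4, 2, 0, 9] (all sums mod 13).
  S_0 = Σ v_i r_i = 2·9 + 10·4 + 11·2 + 5·0 + 11·9 = 179 ≡ 10.
  S_1 = Σ v_i α_i r_i = 2·10·9 + 10·8·4 + 11·2·2 + 5·9·0 + 11·12·9 = 1732 ≡ 3.
  α_i^2 mod 13 = [9, 12, 4, 3, 1].
  S_2 = Σ v_i α_i^2 r_i = 2·9·9 + 10·12·4 + 11·4·2 + 5·3·0 + 11·1·9 = 829 ≡ 10.
  S = (10, 3, 10) ≠ 0, so r is not a codeword (an error is present).
Step 3: locate the error. For a single error e at position i, S_ℓ = v_i·e·α_i^ℓ, so α_err = S_1/S_0.
  S_0^{−1} = 10^{−1} = 4 (mod 13), so α_err = 3·4 = 12 ≡ 12 = α_5. Error position i = 5.
  Consistency check: S_2/S_1 = 10·9 = 90 ≡ 12 = α_err ✓ (single-error assumption holds).
Step 4: error magnitude e = S_0/v_5 = S_0·∏_{j≠5}(α_5 − α_j) = 10·6 = 60 ≡ 8 (mod 13).
Step 5: correct position 5: c_5 = r_5 − e = 9 − 8 ≡ 1 (mod 13). Hence c = [9, 4, 2, 0, 1].
  Check: interpolating c through the α_i gives m(x) = 10 + 9·x (degree < 2) with m(α_i) = c_i for every i, so c is indeed a codeword.


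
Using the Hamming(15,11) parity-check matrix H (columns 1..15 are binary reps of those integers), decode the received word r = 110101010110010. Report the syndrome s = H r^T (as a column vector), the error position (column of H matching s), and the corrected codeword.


s = (0, 1, 1, 0)^T, error position = 6, corrected codeword c = 110100010110010

Compute s = H r^T mod 2 one row at a time:
  s_1 = 1 + 0 + 1 + 1 + 0 + 0 + 1 + 0 = 4 ≡ 0 (mod 2).
  s_2 = 1 + 0 + 1 + 0 + 0 + 0 + 1 + 0 = 3 ≡ 1 (mod 2).
  s_3 = 1 + 0 + 1 + 0 + 1 + 1 + 1 + 0 = 5 ≡ 1 (mod 2).
  s_4 = 1 + 0 + 0 + 0 + 0 + 1 + 0 + 0 = 2 ≡ 0 (mod 2).
s = (0, 1, 1, 0)^T — this equals column 6 of H (binary 0110), so error is at position 6.
Correct: flip bit 6 of r = 110101010110010 to get c = 110100010110010.


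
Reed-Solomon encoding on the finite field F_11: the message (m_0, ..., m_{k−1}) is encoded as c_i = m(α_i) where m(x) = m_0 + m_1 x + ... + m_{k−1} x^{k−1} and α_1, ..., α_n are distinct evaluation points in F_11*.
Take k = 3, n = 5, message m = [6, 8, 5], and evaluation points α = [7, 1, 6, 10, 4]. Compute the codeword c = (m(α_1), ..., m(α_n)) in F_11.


c = [10, 8, 3, 3, 8]

Message polynomial: m(x) = 6 + 8·x + 5·x^2 (mod 11).
For each evaluation point α_i, compute m(α_i) mod 11:
  α_1 = 7: Horner steps 5 → 10 → 10, so m(7) = 10.
  α_2 = 1: Horner steps 5 → 2 → 8, so m(1) = 8.
  α_3 = 6: Horner steps 5 → 5 → 3, so m(6) = 3.
  α_4 = 10: Horner steps 5 → 3 → 3, so m(10) = 3.
  α_5 = 4: Horner steps 5 → 6 → 8, so m(4) = 8.
Codeword c = [10, 8, 3, 3, 8] ∈ F_11^5.


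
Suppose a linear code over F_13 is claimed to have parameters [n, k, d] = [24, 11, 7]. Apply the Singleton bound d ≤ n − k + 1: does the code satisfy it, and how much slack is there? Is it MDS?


Singleton RHS = n − k + 1 = 14, slack = 7, bound satisfied, not MDS.

Singleton bound: d ≤ n − k + 1.
Here n = 24, k = 11, so n − k + 1 = 14.
Given d = 7, check d ≤ 14: YES.
Slack = (n − k + 1) − d = 7.
The code is NOT MDS (slack = 7 > 0).
Description: the claimed parameters are [24, 11, 7]_13; such a code would be non-MDS.


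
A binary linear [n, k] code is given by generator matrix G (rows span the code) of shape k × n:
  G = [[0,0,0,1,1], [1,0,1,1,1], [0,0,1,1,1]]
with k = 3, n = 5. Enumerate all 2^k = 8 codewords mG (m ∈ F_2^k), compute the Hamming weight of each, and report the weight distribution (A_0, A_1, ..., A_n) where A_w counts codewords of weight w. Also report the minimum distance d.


Weight distribution: A_0 = 1, A_1 = 2, A_2 = 2, A_3 = 2, A_4 = 1. Minimum distance d = 1.

Enumerate all 2^3 = 8 messages m ∈ F_2^3.
For each, compute codeword c = mG in F_2^5, then tally its weight.
  m = 000 → c = 00000, weight = 0.
  m = 100 → c = 00011, weight = 2.
  m = 010 → c = 10111, weight = 4.
  m = 110 → c = 10100, weight = 2.
  m = 001 → c = 00111, weight = 3.
  m = 101 → c = 00100, weight = 1.
  m = 011 → c = 10000, weight = 1.
  m = 111 → c = 10011, weight = 3.
Tally weights:
  weight 0: 1 codewords.
  weight 1: 2 codewords.
  weight 2: 2 codewords.
  weight 3: 2 codewords.
  weight 4: 1 codewords.
Minimum distance d = smallest w > 0 with A_w > 0 = 1.
Sanity: Σ A_w = 8 = 2^3 = 8 ✓.


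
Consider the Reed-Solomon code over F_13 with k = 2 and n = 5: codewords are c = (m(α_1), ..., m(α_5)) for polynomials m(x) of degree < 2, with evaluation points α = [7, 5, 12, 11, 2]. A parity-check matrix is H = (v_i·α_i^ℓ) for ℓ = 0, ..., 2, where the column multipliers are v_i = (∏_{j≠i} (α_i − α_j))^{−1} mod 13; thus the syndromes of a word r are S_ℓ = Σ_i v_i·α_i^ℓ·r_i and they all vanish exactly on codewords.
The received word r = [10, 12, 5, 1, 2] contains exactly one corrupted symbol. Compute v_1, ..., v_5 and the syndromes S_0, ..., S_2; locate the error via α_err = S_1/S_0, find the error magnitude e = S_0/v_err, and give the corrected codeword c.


S = (12, 2, 9), error at position 4, error magnitude e = 8, c = [10, 12, 5, 6, 2].

Step 1: column multipliers v_i = (∏_{j≠i}(α_i − α_j))^{−1} mod 13.
  i = 1 (α = 7): (7−5)(7−12)(7−11)(7−2) = 2·(−5)·(−4)·5 = 200 ≡ 5, so v_1 = 5^{−1} = 8 (mod 13).
  i = 2 (α = 5): (5−7)(5−12)(5−11)(5−2) = (−2)·(−7)·(−6)·3 = −252 ≡ 8, so v_2 = 8^{−1} = 5 (mod 13).
  i = 3 (α = 12): (12−7)(12−5)(12−11)(12−2) = 5·7·1·10 = 350 ≡ 12, so v_3 = 12^{−1} = 12 (mod 13).
  i = 4 (α = 11): (11−7)(11−5)(11−12)(11−2) = 4·6·(−1)·9 = −216 ≡ 5, so v_4 = 5^{−1} = 8 (mod 13).
  i = 5 (α = 2): (2−7)(2−5)(2−12)(2−11) = (−5)·(−3)·(−10)·(−9) = 1350 ≡ 11, so v_5 = 11^{−1} = 6 (mod 13).
  v = [8, 5, 12, 8, 6].
Step 2: syndromes of r = [10, 12, 5, 1, 2] (all sums mod 13).
  S_0 = Σ v_i r_i = 8·10 + 5·12 + 12·5 + 8·1 + 6·2 = 220 ≡ 12.
  S_1 = Σ v_i α_i r_i = 8·7·10 + 5·5·12 + 12·12·5 + 8·11·1 + 6·2·2 = 1692 ≡ 2.
  α_i^2 mod 13 = [10, 12, 1, 4, 4].
  S_2 = Σ v_i α_i^2 r_i = 8·10·10 + 5·12·12 + 12·1·5 + 8·4·1 + 6·4·2 = 1660 ≡ 9.
  S = (12, 2, 9) ≠ 0, so r is not a codeword (an error is present).
Step 3: locate the error. For a single error e at position i, S_ℓ = v_i·e·α_i^ℓ, so α_err = S_1/S_0.
  S_0^{−1} = 12^{−1} = 12 (mod 13), so α_err = 2·12 = 24 ≡ 11 = α_4. Error position i = 4.
  Consistency check: S_2/S_1 = 9·7 = 63 ≡ 11 = α_err ✓ (single-error assumption holds).
Step 4: error magnitude e = S_0/v_4 = S_0·∏_{j≠4}(α_4 − α_j) = 12·5 = 60 ≡ 8 (mod 13).
Step 5: correct position 4: c_4 = r_4 − e = 1 − 8 ≡ 6 (mod 13). Hence c = [10, 12, 5, 6, 2].
  Check: interpolating c through the α_i gives m(x) = 4 + 12·x (degree < 2) with m(α_i) = c_i for every i, so c is indeed a codeword.


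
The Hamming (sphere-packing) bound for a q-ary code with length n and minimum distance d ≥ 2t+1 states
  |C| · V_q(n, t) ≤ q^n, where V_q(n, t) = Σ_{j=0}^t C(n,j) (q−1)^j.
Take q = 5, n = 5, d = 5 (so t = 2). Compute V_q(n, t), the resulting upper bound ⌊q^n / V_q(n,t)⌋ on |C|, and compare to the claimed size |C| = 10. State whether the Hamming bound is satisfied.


V_q(n, t) = 181, q^n = 3125, Hamming bound = 17, |C| = 10 ≤ bound (satisfied).

Step 1: Compute V_q(n, t) = Σ_{j=0}^2 C(n, j) (q−1)^j.
  j = 0: C(5,0)·(4)^0 = 1·1 = 1.
  j = 1: C(5,1)·(4)^1 = 5·4 = 20.
  j = 2: C(5,2)·(4)^2 = 10·16 = 160.
  V_q(n, t) = 1 + 20 + 160 = 181.
Step 2: q^n = 5^5 = 3125.
Step 3: Hamming bound ⌊q^n / V_q(n,t)⌋ = ⌊3125/181⌋ = 17.
Step 4: Compare |C| = 10 to 17: satisfied.
The claimed |C| lies below the Hamming bound.


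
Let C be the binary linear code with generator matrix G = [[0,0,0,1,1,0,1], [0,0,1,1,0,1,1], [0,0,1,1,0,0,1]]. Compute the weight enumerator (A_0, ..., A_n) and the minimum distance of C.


Weight distribution: A_0 = 1, A_1 = 1, A_2 = 1, A_3 = 3, A_4 = 2. Minimum distance d = 1.

Enumerate all 2^3 = 8 messages m ∈ F_2^3.
For each, compute codeword c = mG in F_2^7, then tally its weight.
  m = 000 → c = 0000000, weight = 0.
  m = 100 → c = 0001101, weight = 3.
  m = 010 → c = 0011011, weight = 4.
  m = 110 → c = 0010110, weight = 3.
  m = 001 → c = 0011001, weight = 3.
  m = 101 → c = 0010100, weight = 2.
  m = 011 → c = 0000010, weight = 1.
  m = 111 → c = 0001111, weight = 4.
Tally weights:
  weight 0: 1 codewords.
  weight 1: 1 codewords.
  weight 2: 1 codewords.
  weight 3: 3 codewords.
  weight 4: 2 codewords.
Minimum distance d = smallest w > 0 with A_w > 0 = 1.
Sanity: Σ A_w = 8 = 2^3 = 8 ✓.


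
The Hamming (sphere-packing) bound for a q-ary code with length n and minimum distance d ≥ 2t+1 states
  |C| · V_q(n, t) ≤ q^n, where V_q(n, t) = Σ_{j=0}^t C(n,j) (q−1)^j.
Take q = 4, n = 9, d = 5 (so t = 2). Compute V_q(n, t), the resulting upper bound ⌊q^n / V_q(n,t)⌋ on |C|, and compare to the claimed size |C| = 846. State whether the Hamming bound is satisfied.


V_q(n, t) = 352, q^n = 262144, Hamming bound = 744, |C| = 846 > bound (violated).

Step 1: Compute V_q(n, t) = Σ_{j=0}^2 C(n, j) (q−1)^j.
  j = 0: C(9,0)·(3)^0 = 1·1 = 1.
  j = 1: C(9,1)·(3)^1 = 9·3 = 27.
  j = 2: C(9,2)·(3)^2 = 36·9 = 324.
  V_q(n, t) = 1 + 27 + 324 = 352.
Step 2: q^n = 4^9 = 262144.
Step 3: Hamming bound ⌊q^n / V_q(n,t)⌋ = ⌊262144/352⌋ = 744.
Step 4: Compare |C| = 846 to 744: violated.
The claimed |C| lies above the Hamming bound, so no 4-ary code of length 9 with d ≥ 5 can have 846 codewords.


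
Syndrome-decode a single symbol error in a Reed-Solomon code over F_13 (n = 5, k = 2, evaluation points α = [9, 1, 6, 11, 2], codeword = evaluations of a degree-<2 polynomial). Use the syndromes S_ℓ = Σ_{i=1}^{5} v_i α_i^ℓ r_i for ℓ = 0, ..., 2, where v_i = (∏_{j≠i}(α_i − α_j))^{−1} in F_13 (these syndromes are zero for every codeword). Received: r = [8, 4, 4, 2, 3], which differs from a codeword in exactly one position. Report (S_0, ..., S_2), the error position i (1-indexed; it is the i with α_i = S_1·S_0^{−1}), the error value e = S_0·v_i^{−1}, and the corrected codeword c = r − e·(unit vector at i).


S = (5, 5, 5), error at position 2, error magnitude e = 11, c = [8, 6, 4, 2, 3].

Step 1: column multipliers v_i = (∏_{j≠i}(α_i − α_j))^{−1} mod 13.
  i = 1 (α = 9): (9−1)(9−6)(9−11)(9−2) = 8·3·(−2)·7 = −336 ≡ 2, so v_1 = 2^{−1} = 7 (mod 13).
  i = 2 (α = 1): (1−9)(1−6)(1−11)(1−2) = (−8)·(−5)·(−10)·(−1) = 400 ≡ 10, so v_2 = 10^{−1} = 4 (mod 13).
  i = 3 (α = 6): (6−9)(6−1)(6−11)(6−2) = (−3)·5·(−5)·4 = 300 ≡ 1, so v_3 = 1^{−1} = 1 (mod 13).
  i = 4 (α = 11): (11−9)(11−1)(11−6)(11−2) = 2·10·5·9 = 900 ≡ 3, so v_4 = 3^{−1} = 9 (mod 13).
  i = 5 (α = 2): (2−9)(2−1)(2−6)(2−11) = (−7)·1·(−4)·(−9) = −252 ≡ 8, so v_5 = 8^{−1} = 5 (mod 13).
  v = [7, 4, 1, 9, 5].
Step 2: syndromes of r = [8, 4, 4, 2, 3] (all sums mod 13).
  S_0 = Σ v_i r_i = 7·8 + 4·4 + 1·4 + 9·2 + 5·3 = 109 ≡ 5.
  S_1 = Σ v_i α_i r_i = 7·9·8 + 4·1·4 + 1·6·4 + 9·11·2 + 5·2·3 = 772 ≡ 5.
  α_i^2 mod 13 = [3, 1, 10, 4, 4].
  S_2 = Σ v_i α_i^2 r_i = 7·3·8 + 4·1·4 + 1·10·4 + 9·4·2 + 5·4·3 = 356 ≡ 5.
  S = (5, 5, 5) ≠ 0, so r is not a codeword (an error is present).
Step 3: locate the error. For a single error e at position i, S_ℓ = v_i·e·α_i^ℓ, so α_err = S_1/S_0.
  S_0^{−1} = 5^{−1} = 8 (mod 13), so α_err = 5·8 = 40 ≡ 1 = α_2. Error position i = 2.
  Consistency check: S_2/S_1 = 5·8 = 40 ≡ 1 = α_err ✓ (single-error assumption holds).
Step 4: error magnitude e = S_0/v_2 = S_0·∏_{j≠2}(α_2 − α_j) = 5·10 = 50 ≡ 11 (mod 13).
Step 5: correct position 2: c_2 = r_2 − e = 4 − 11 ≡ 6 (mod 13). Hence c = [8, 6, 4, 2, 3].
  Check: interpolating c through the α_i gives m(x) = 9 + 10·x (degree < 2) with m(α_i) = c_i for every i, so c is indeed a codeword.


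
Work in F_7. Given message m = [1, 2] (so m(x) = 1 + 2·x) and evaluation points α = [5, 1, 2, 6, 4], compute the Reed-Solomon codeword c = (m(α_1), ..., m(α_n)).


c = [4, 3, 5, 6, 2]

Message polynomial: m(x) = 1 + 2·x (mod 7).
For each evaluation point α_i, compute m(α_i) mod 7:
  α_1 = 5: Horner steps 2 → 4, so m(5) = 4.
  α_2 = 1: Horner steps 2 → 3, so m(1) = 3.
  α_3 = 2: Horner steps 2 → 5, so m(2) = 5.
  α_4 = 6: Horner steps 2 → 6, so m(6) = 6.
  α_5 = 4: Horner steps 2 → 2, so m(4) = 2.
Codeword c = [4, 3, 5, 6, 2] ∈ F_7^5.


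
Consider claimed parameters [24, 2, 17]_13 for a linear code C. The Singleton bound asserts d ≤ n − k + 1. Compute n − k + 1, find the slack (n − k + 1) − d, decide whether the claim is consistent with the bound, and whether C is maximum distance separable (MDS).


Singleton RHS = n − k + 1 = 23, slack = 6, bound satisfied, not MDS.

Singleton bound: d ≤ n − k + 1.
Here n = 24, k = 2, so n − k + 1 = 23.
Given d = 17, check d ≤ 23: YES.
Slack = (n − k + 1) − d = 6.
The code is NOT MDS (slack = 6 > 0).
Description: the claimed parameters are [24, 2, 17]_13; such a code would be non-MDS.


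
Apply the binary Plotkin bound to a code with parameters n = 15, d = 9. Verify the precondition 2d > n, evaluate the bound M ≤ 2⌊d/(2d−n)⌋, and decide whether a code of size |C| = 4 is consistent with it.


Plotkin bound M ≤ 6; given |C| = 4 ≤ bound (satisfied).

Check applicability: 2d = 18, n = 15.
2d − n = 3 > 0, so Plotkin applies.
Compute d/(2d−n) = 9/3 ≈ 3.0000.
⌊d/(2d−n)⌋ = 3.
Plotkin bound: M ≤ 2·3 = 6.
Given |C| = 4, check: satisfied.
This |C| is below the Plotkin bound.


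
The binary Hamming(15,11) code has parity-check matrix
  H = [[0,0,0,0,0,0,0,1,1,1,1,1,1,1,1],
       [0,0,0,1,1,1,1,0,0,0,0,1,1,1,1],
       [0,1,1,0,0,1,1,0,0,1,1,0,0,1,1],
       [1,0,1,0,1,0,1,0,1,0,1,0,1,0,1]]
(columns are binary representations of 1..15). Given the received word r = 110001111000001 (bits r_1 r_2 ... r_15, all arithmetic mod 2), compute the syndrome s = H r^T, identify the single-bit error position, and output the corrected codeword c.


s = (1, 1, 0, 0)^T, error position = 12, corrected codeword c = 110001111001001

Compute s = H r^T mod 2 one row at a time:
  s_1 = 1 + 1 + 0 + 0 + 0 + 0 + 0 + 1 = 3 ≡ 1 (mod 2).
  s_2 = 0 + 0 + 1 + 1 + 0 + 0 + 0 + 1 = 3 ≡ 1 (mod 2).
  s_3 = 1 + 0 + 1 + 1 + 0 + 0 + 0 + 1 = 4 ≡ 0 (mod 2).
  s_4 = 1 + 0 + 0 + 1 + 1 + 0 + 0 + 1 = 4 ≡ 0 (mod 2).
s = (1, 1, 0, 0)^T — this equals column 12 of H (binary 1100), so error is at position 12.
Correct: flip bit 12 of r = 110001111000001 to get c = 110001111001001.


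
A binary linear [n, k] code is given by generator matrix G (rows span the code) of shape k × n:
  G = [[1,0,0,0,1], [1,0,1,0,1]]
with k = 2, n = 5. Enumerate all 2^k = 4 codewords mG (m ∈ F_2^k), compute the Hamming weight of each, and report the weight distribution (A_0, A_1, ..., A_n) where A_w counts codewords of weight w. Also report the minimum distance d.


Weight distribution: A_0 = 1, A_1 = 1, A_2 = 1, A_3 = 1. Minimum distance d = 1.

Enumerate all 2^2 = 4 messages m ∈ F_2^2.
For each, compute codeword c = mG in F_2^5, then tally its weight.
  m = 00 → c = 00000, weight = 0.
  m = 10 → c = 10001, weight = 2.
  m = 01 → c = 10101, weight = 3.
  m = 11 → c = 00100, weight = 1.
Tally weights:
  weight 0: 1 codewords.
  weight 1: 1 codewords.
  weight 2: 1 codewords.
  weight 3: 1 codewords.
Minimum distance d = smallest w > 0 with A_w > 0 = 1.
Sanity: Σ A_w = 4 = 2^2 = 4 ✓.


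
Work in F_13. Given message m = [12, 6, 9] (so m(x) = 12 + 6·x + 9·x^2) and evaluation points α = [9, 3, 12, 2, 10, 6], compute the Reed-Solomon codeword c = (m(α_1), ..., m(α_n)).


c = [2, 7, 2, 8, 10, 8]

Message polynomial: m(x) = 12 + 6·x + 9·x^2 (mod 13).
For each evaluation point α_i, compute m(α_i) mod 13:
  α_1 = 9: Horner steps 9 → 9 → 2, so m(9) = 2.
  α_2 = 3: Horner steps 9 → 7 → 7, so m(3) = 7.
  α_3 = 12: Horner steps 9 → 10 → 2, so m(12) = 2.
  α_4 = 2: Horner steps 9 → 11 → 8, so m(2) = 8.
  α_5 = 10: Horner steps 9 → 5 → 10, so m(10) = 10.
  α_6 = 6: Horner steps 9 → 8 → 8, so m(6) = 8.
Codeword c = [2, 7, 2, 8, 10, 8] ∈ F_13^6.


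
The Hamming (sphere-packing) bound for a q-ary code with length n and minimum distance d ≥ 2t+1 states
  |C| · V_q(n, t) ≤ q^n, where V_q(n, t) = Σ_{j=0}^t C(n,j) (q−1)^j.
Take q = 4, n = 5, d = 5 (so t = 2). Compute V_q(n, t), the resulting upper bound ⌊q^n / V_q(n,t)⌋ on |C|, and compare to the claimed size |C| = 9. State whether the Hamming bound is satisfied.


V_q(n, t) = 106, q^n = 1024, Hamming bound = 9, |C| = 9 ≤ bound (satisfied).

Step 1: Compute V_q(n, t) = Σ_{j=0}^2 C(n, j) (q−1)^j.
  j = 0: C(5,0)·(3)^0 = 1·1 = 1.
  j = 1: C(5,1)·(3)^1 = 5·3 = 15.
  j = 2: C(5,2)·(3)^2 = 10·9 = 90.
  V_q(n, t) = 1 + 15 + 90 = 106.
Step 2: q^n = 4^5 = 1024.
Step 3: Hamming bound ⌊q^n / V_q(n,t)⌋ = ⌊1024/106⌋ = 9.
Step 4: Compare |C| = 9 to 9: satisfied.
The claimed |C| lies at the Hamming bound (tight).


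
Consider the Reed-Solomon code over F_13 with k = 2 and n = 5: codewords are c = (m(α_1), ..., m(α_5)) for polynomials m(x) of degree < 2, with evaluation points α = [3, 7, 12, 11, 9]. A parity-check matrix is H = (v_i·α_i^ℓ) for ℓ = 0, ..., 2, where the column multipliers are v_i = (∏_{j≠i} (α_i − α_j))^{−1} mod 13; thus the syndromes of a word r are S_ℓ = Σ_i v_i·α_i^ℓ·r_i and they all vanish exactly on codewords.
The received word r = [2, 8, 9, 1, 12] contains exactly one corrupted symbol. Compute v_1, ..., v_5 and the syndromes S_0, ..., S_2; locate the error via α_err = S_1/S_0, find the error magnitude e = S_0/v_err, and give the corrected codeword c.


S = (2, 5, 6), error at position 5, error magnitude e = 1, c = [2, 8, 9, 1, 11].

Step 1: column multipliers v_i = (∏_{j≠i}(α_i − α_j))^{−1} mod 13.
  i = 1 (α = 3): (3−7)(3−12)(3−11)(3−9) = (−4)·(−9)·(−8)·(−6) = 1728 ≡ 12, so v_1 = 12^{−1} = 12 (mod 13).
  i = 2 (α = 7): (7−3)(7−12)(7−11)(7−9) = 4·(−5)·(−4)·(−2) = −160 ≡ 9, so v_2 = 9^{−1} = 3 (mod 13).
  i = 3 (α = 12): (12−3)(12−7)(12−11)(12−9) = 9·5·1·3 = 135 ≡ 5, so v_3 = 5^{−1} = 8 (mod 13).
  i = 4 (α = 11): (11−3)(11−7)(11−12)(11−9) = 8·4·(−1)·2 = −64 ≡ 1, so v_4 = 1^{−1} = 1 (mod 13).
  i = 5 (α = 9): (9−3)(9−7)(9−12)(9−11) = 6·2·(−3)·(−2) = 72 ≡ 7, so v_5 = 7^{−1} = 2 (mod 13).
  v = [12, 3, 8, 1, 2].
Step 2: syndromes of r = [2, 8, 9, 1, 12] (all sums mod 13).
  S_0 = Σ v_i r_i = 12·2 + 3·8 + 8·9 + 1·1 + 2·12 = 145 ≡ 2.
  S_1 = Σ v_i α_i r_i = 12·3·2 + 3·7·8 + 8·12·9 + 1·11·1 + 2·9·12 = 1331 ≡ 5.
  α_i^2 mod 13 = [9, 10, 1, 4, 3].
  S_2 = Σ v_i α_i^2 r_i = 12·9·2 + 3·10·8 + 8·1·9 + 1·4·1 + 2·3·12 = 604 ≡ 6.
  S = (2, 5, 6) ≠ 0, so r is not a codeword (an error is present).
Step 3: locate the error. For a single error e at position i, S_ℓ = v_i·e·α_i^ℓ, so α_err = S_1/S_0.
  S_0^{−1} = 2^{−1} = 7 (mod 13), so α_err = 5·7 = 35 ≡ 9 = α_5. Error position i = 5.
  Consistency check: S_2/S_1 = 6·8 = 48 ≡ 9 = α_err ✓ (single-error assumption holds).
Step 4: error magnitude e = S_0/v_5 = S_0·∏_{j≠5}(α_5 − α_j) = 2·7 = 14 ≡ 1 (mod 13).
Step 5: correct position 5: c_5 = r_5 − e = 12 − 1 ≡ 11 (mod 13). Hence c = [2, 8, 9, 1, 11].
  Check: interpolating c through the α_i gives m(x) = 4 + 8·x (degree < 2) with m(α_i) = c_i for every i, so c is indeed a codeword.


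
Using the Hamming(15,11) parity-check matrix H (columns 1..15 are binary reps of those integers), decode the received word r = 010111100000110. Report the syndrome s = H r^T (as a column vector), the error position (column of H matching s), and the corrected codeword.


s = (0, 0, 0, 1)^T, error position = 1, corrected codeword c = 110111100000110

Compute s = H r^T mod 2 one row at a time:
  s_1 = 0 + 0 + 0 + 0 + 0 + 1 + 1 + 0 = 2 ≡ 0 (mod 2).
  s_2 = 1 + 1 + 1 + 1 + 0 + 1 + 1 + 0 = 6 ≡ 0 (mod 2).
  s_3 = 1 + 0 + 1 + 1 + 0 + 0 + 1 + 0 = 4 ≡ 0 (mod 2).
  s_4 = 0 + 0 + 1 + 1 + 0 + 0 + 1 + 0 = 3 ≡ 1 (mod 2).
s = (0, 0, 0, 1)^T — this equals column 1 of H (binary 0001), so error is at position 1.
Correct: flip bit 1 of r = 010111100000110 to get c = 110111100000110.


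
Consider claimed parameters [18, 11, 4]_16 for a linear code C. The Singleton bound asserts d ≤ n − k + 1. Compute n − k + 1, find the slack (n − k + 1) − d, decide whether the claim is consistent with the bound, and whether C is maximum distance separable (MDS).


Singleton RHS = n − k + 1 = 8, slack = 4, bound satisfied, not MDS.

Singleton bound: d ≤ n − k + 1.
Here n = 18, k = 11, so n − k + 1 = 8.
Given d = 4, check d ≤ 8: YES.
Slack = (n − k + 1) − d = 4.
The code is NOT MDS (slack = 4 > 0).
Description: the claimed parameters are [18, 11, 4]_16; such a code would be non-MDS.


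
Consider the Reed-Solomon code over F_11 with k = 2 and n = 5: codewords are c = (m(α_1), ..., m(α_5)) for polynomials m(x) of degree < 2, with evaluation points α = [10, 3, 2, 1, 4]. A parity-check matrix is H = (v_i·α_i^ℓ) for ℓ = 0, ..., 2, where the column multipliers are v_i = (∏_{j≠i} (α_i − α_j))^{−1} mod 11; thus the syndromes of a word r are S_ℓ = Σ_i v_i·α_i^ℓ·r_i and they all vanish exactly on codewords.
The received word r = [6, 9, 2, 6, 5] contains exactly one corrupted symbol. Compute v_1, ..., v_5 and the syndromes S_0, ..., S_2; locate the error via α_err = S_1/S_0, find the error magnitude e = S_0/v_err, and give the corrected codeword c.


S = (8, 3, 8), error at position 1, error magnitude e = 3, c = [3, 9, 2, 6, 5].

Step 1: column multipliers v_i = (∏_{j≠i}(α_i − α_j))^{−1} mod 11.
  i = 1 (α = 10): (10−3)(10−2)(10−1)(10−4) = 7·8·9·6 = 3024 ≡ 10, so v_1 = 10^{−1} = 10 (mod 11).
  i = 2 (α = 3): (3−10)(3−2)(3−1)(3−4) = (−7)·1·2·(−1) = 14 ≡ 3, so v_2 = 3^{−1} = 4 (mod 11).
  i = 3 (α = 2): (2−10)(2−3)(2−1)(2−4) = (−8)·(−1)·1·(−2) = −16 ≡ 6, so v_3 = 6^{−1} = 2 (mod 11).
  i = 4 (α = 1): (1−10)(1−3)(1−2)(1−4) = (−9)·(−2)·(−1)·(−3) = 54 ≡ 10, so v_4 = 10^{−1} = 10 (mod 11).
  i = 5 (α = 4): (4−10)(4−3)(4−2)(4−1) = (−6)·1·2·3 = −36 ≡ 8, so v_5 = 8^{−1} = 7 (mod 11).
  v = [10, 4, 2, 10, 7].
Step 2: syndromes of r = [6, 9, 2, 6, 5] (all sums mod 11).
  S_0 = Σ v_i r_i = 10·6 + 4·9 + 2·2 + 10·6 + 7·5 = 195 ≡ 8.
  S_1 = Σ v_i α_i r_i = 10·10·6 + 4·3·9 + 2·2·2 + 10·1·6 + 7·4·5 = 916 ≡ 3.
  α_i^2 mod 11 = [1, 9, 4, 1, 5].
  S_2 = Σ v_i α_i^2 r_i = 10·1·6 + 4·9·9 + 2·4·2 + 10·1·6 + 7·5·5 = 635 ≡ 8.
  S = (8, 3, 8) ≠ 0, so r is not a codeword (an error is present).
Step 3: locate the error. For a single error e at position i, S_ℓ = v_i·e·α_i^ℓ, so α_err = S_1/S_0.
  S_0^{−1} = 8^{−1} = 7 (mod 11), so α_err = 3·7 = 21 ≡ 10 = α_1. Error position i = 1.
  Consistency check: S_2/S_1 = 8·4 = 32 ≡ 10 = α_err ✓ (single-error assumption holds).
Step 4: error magnitude e = S_0/v_1 = S_0·∏_{j≠1}(α_1 − α_j) = 8·10 = 80 ≡ 3 (mod 11).
Step 5: correct position 1: c_1 = r_1 − e = 6 − 3 ≡ 3 (mod 11). Hence c = [3, 9, 2, 6, 5].
  Check: interpolating c through the α_i gives m(x) = 10 + 7·x (degree < 2) with m(α_i) = c_i for every i, so c is indeed a codeword.


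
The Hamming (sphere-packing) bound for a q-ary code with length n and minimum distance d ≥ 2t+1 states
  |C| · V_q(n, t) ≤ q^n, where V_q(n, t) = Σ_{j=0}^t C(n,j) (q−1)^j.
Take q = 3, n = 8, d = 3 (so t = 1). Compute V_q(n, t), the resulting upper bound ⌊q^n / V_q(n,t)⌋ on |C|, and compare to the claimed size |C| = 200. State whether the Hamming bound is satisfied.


V_q(n, t) = 17, q^n = 6561, Hamming bound = 385, |C| = 200 ≤ bound (satisfied).

Step 1: Compute V_q(n, t) = Σ_{j=0}^1 C(n, j) (q−1)^j.
  j = 0: C(8,0)·(2)^0 = 1·1 = 1.
  j = 1: C(8,1)·(2)^1 = 8·2 = 16.
  V_q(n, t) = 1 + 16 = 17.
Step 2: q^n = 3^8 = 6561.
Step 3: Hamming bound ⌊q^n / V_q(n,t)⌋ = ⌊6561/17⌋ = 385.
Step 4: Compare |C| = 200 to 385: satisfied.
The claimed |C| lies below the Hamming bound.


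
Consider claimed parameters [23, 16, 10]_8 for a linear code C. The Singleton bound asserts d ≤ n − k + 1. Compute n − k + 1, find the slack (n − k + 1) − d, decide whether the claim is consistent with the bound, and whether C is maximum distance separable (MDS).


Singleton RHS = n − k + 1 = 8, slack = -2, bound violated (no such code; not MDS).

Singleton bound: d ≤ n − k + 1.
Here n = 23, k = 16, so n − k + 1 = 8.
Given d = 10, check d ≤ 8: NO.
Slack = (n − k + 1) − d = -2.
The slack is negative: d = 10 exceeds n − k + 1 = 8 by 2, so the Singleton bound is violated and no linear [23, 16, 10]_8 code can exist. In particular it is not MDS (MDS requires d = n − k + 1 exactly).
Description: the claimed parameters are [23, 16, 10]_8; such a code would be impossible (violates the Singleton bound).


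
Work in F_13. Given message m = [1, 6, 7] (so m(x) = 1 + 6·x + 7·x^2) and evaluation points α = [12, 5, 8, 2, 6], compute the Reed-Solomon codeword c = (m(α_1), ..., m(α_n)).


c = [2, 11, 3, 2, 3]

Message polynomial: m(x) = 1 + 6·x + 7·x^2 (mod 13).
For each evaluation point α_i, compute m(α_i) mod 13:
  α_1 = 12: Horner steps 7 → 12 → 2, so m(12) = 2.
  α_2 = 5: Horner steps 7 → 2 → 11, so m(5) = 11.
  α_3 = 8: Horner steps 7 → 10 → 3, so m(8) = 3.
  α_4 = 2: Horner steps 7 → 7 → 2, so m(2) = 2.
  α_5 = 6: Horner steps 7 → 9 → 3, so m(6) = 3.
Codeword c = [2, 11, 3, 2, 3] ∈ F_13^5.


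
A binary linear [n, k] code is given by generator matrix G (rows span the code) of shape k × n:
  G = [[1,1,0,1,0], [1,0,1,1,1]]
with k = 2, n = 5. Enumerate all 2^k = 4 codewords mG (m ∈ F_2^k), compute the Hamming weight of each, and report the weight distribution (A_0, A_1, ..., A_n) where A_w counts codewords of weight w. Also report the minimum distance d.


Weight distribution: A_0 = 1, A_3 = 2, A_4 = 1. Minimum distance d = 3.

Enumerate all 2^2 = 4 messages m ∈ F_2^2.
For each, compute codeword c = mG in F_2^5, then tally its weight.
  m = 00 → c = 00000, weight = 0.
  m = 10 → c = 11010, weight = 3.
  m = 01 → c = 10111, weight = 4.
  m = 11 → c = 01101, weight = 3.
Tally weights:
  weight 0: 1 codewords.
  weight 3: 2 codewords.
  weight 4: 1 codewords.
Minimum distance d = smallest w > 0 with A_w > 0 = 3.
Sanity: Σ A_w = 4 = 2^2 = 4 ✓.


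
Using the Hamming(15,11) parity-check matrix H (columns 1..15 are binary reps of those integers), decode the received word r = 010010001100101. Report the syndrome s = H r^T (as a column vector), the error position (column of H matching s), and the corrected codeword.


s = (0, 1, 1, 0)^T, error position = 6, corrected codeword c = 010011001100101

Compute s = H r^T mod 2 one row at a time:
  s_1 = 0 + 1 + 1 + 0 + 0 + 1 + 0 + 1 = 4 ≡ 0 (mod 2).
  s_2 = 0 + 1 + 0 + 0 + 0 + 1 + 0 + 1 = 3 ≡ 1 (mod 2).
  s_3 = 1 + 0 + 0 + 0 + 1 + 0 + 0 + 1 = 3 ≡ 1 (mod 2).
  s_4 = 0 + 0 + 1 + 0 + 1 + 0 + 1 + 1 = 4 ≡ 0 (mod 2).
s = (0, 1, 1, 0)^T — this equals column 6 of H (binary 0110), so error is at position 6.
Correct: flip bit 6 of r = 010010001100101 to get c = 010011001100101.


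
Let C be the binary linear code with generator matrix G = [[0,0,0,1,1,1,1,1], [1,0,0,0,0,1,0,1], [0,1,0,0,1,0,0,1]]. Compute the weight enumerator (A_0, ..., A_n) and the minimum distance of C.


Weight distribution: A_0 = 1, A_3 = 2, A_4 = 3, A_5 = 2. Minimum distance d = 3.

Enumerate all 2^3 = 8 messages m ∈ F_2^3.
For each, compute codeword c = mG in F_2^8, then tally its weight.
  m = 000 → c = 00000000, weight = 0.
  m = 100 → c = 00011111, weight = 5.
  m = 010 → c = 10000101, weight = 3.
  m = 110 → c = 10011010, weight = 4.
  m = 001 → c = 01001001, weight = 3.
  m = 101 → c = 01010110, weight = 4.
  m = 011 → c = 11001100, weight = 4.
  m = 111 → c = 11010011, weight = 5.
Tally weights:
  weight 0: 1 codewords.
  weight 3: 2 codewords.
  weight 4: 3 codewords.
  weight 5: 2 codewords.
Minimum distance d = smallest w > 0 with A_w > 0 = 3.
Sanity: Σ A_w = 8 = 2^3 = 8 ✓.


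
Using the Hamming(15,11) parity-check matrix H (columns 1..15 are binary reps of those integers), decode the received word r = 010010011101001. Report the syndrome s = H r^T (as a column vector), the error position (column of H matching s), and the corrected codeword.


s = (1, 1, 1, 1)^T, error position = 15, corrected codeword c = 010010011101000

Compute s = H r^T mod 2 one row at a time:
  s_1 = 1 + 1 + 1 + 0 + 1 + 0 + 0 + 1 = 5 ≡ 1 (mod 2).
  s_2 = 0 + 1 + 0 + 0 + 1 + 0 + 0 + 1 = 3 ≡ 1 (mod 2).
  s_3 = 1 + 0 + 0 + 0 + 1 + 0 + 0 + 1 = 3 ≡ 1 (mod 2).
  s_4 = 0 + 0 + 1 + 0 + 1 + 0 + 0 + 1 = 3 ≡ 1 (mod 2).
s = (1, 1, 1, 1)^T — this equals column 15 of H (binary 1111), so error is at position 15.
Correct: flip bit 15 of r = 010010011101001 to get c = 010010011101000.


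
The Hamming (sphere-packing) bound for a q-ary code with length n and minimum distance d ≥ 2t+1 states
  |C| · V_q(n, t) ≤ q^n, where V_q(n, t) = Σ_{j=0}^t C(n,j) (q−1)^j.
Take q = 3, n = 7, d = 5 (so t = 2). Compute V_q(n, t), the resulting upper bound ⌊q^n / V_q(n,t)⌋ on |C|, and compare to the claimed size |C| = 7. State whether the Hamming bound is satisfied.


V_q(n, t) = 99, q^n = 2187, Hamming bound = 22, |C| = 7 ≤ bound (satisfied).

Step 1: Compute V_q(n, t) = Σ_{j=0}^2 C(n, j) (q−1)^j.
  j = 0: C(7,0)·(2)^0 = 1·1 = 1.
  j = 1: C(7,1)·(2)^1 = 7·2 = 14.
  j = 2: C(7,2)·(2)^2 = 21·4 = 84.
  V_q(n, t) = 1 + 14 + 84 = 99.
Step 2: q^n = 3^7 = 2187.
Step 3: Hamming bound ⌊q^n / V_q(n,t)⌋ = ⌊2187/99⌋ = 22.
Step 4: Compare |C| = 7 to 22: satisfied.
The claimed |C| lies below the Hamming bound.


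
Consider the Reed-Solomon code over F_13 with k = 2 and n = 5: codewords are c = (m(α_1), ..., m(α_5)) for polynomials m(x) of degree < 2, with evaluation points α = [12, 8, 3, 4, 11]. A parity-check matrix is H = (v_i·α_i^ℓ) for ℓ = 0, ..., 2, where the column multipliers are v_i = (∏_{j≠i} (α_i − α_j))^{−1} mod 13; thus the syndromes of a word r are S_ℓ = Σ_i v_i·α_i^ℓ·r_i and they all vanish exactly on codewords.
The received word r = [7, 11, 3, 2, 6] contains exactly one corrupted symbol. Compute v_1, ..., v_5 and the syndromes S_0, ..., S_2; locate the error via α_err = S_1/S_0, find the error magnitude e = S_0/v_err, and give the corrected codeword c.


S = (11, 4, 5), error at position 5, error magnitude e = 11, c = [7, 11, 3, 2, 8].

Step 1: column multipliers v_i = (∏_{j≠i}(α_i − α_j))^{−1} mod 13.
  i = 1 (α = 12): (12−8)(12−3)(12−4)(12−11) = 4·9·8·1 = 288 ≡ 2, so v_1 = 2^{−1} = 7 (mod 13).
  i = 2 (α = 8): (8−12)(8−3)(8−4)(8−11) = (−4)·5·4·(−3) = 240 ≡ 6, so v_2 = 6^{−1} = 11 (mod 13).
  i = 3 (α = 3): (3−12)(3−8)(3−4)(3−11) = (−9)·(−5)·(−1)·(−8) = 360 ≡ 9, so v_3 = 9^{−1} = 3 (mod 13).
  i = 4 (α = 4): (4−12)(4−8)(4−3)(4−11) = (−8)·(−4)·1·(−7) = −224 ≡ 10, so v_4 = 10^{−1} = 4 (mod 13).
  i = 5 (α = 11): (11−12)(11−8)(11−3)(11−4) = (−1)·3·8·7 = −168 ≡ 1, so v_5 = 1^{−1} = 1 (mod 13).
  v = [7, 11, 3, 4, 1].
Step 2: syndromes of r = [7, 11, 3, 2, 6] (all sums mod 13).
  S_0 = Σ v_i r_i = 7·7 + 11·11 + 3·3 + 4·2 + 1·6 = 193 ≡ 11.
  S_1 = Σ v_i α_i r_i = 7·12·7 + 11·8·11 + 3·3·3 + 4·4·2 + 1·11·6 = 1681 ≡ 4.
  α_i^2 mod 13 = [1, 12, 9, 3, 4].
  S_2 = Σ v_i α_i^2 r_i = 7·1·7 + 11·12·11 + 3·9·3 + 4·3·2 + 1·4·6 = 1630 ≡ 5.
  S = (11, 4, 5) ≠ 0, so r is not a codeword (an error is present).
Step 3: locate the error. For a single error e at position i, S_ℓ = v_i·e·α_i^ℓ, so α_err = S_1/S_0.
  S_0^{−1} = 11^{−1} = 6 (mod 13), so α_err = 4·6 = 24 ≡ 11 = α_5. Error position i = 5.
  Consistency check: S_2/S_1 = 5·10 = 50 ≡ 11 = α_err ✓ (single-error assumption holds).
Step 4: error magnitude e = S_0/v_5 = S_0·∏_{j≠5}(α_5 − α_j) = 11·1 = 11 ≡ 11 (mod 13).
Step 5: correct position 5: c_5 = r_5 − e = 6 − 11 ≡ 8 (mod 13). Hence c = [7, 11, 3, 2, 8].
  Check: interpolating c through the α_i gives m(x) = 6 + 12·x (degree < 2) with m(α_i) = c_i for every i, so c is indeed a codeword.


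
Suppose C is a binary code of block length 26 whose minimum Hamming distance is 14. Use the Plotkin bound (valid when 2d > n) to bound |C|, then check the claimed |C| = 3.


Plotkin bound M ≤ 14; given |C| = 3 ≤ bound (satisfied).

Check applicability: 2d = 28, n = 26.
2d − n = 2 > 0, so Plotkin applies.
Compute d/(2d−n) = 14/2 ≈ 7.0000.
⌊d/(2d−n)⌋ = 7.
Plotkin bound: M ≤ 2·7 = 14.
Given |C| = 3, check: satisfied.
This |C| is below the Plotkin bound.


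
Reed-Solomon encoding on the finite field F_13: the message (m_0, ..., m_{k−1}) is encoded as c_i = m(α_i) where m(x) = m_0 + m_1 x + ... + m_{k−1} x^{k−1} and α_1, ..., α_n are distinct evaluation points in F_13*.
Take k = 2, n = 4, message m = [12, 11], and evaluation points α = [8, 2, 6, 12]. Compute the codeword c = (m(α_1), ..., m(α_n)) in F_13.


c = [9, 8, 0, 1]

Message polynomial: m(x) = 12 + 11·x (mod 13).
For each evaluation point α_i, compute m(α_i) mod 13:
  α_1 = 8: Horner steps 11 → 9, so m(8) = 9.
  α_2 = 2: Horner steps 11 → 8, so m(2) = 8.
  α_3 = 6: Horner steps 11 → 0, so m(6) = 0.
  α_4 = 12: Horner steps 11 → 1, so m(12) = 1.
Codeword c = [9, 8, 0, 1] ∈ F_13^4.


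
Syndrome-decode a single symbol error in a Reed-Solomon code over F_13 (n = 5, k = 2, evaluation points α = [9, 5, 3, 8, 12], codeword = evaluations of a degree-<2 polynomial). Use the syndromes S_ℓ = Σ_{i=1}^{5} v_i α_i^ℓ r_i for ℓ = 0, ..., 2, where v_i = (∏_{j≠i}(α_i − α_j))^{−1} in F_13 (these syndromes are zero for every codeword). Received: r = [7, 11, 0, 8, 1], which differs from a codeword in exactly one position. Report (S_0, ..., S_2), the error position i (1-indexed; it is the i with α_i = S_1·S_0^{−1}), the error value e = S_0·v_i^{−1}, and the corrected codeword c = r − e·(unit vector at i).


S = (5, 8, 5), error at position 5, error magnitude e = 10, c = [7, 11, 0, 8, 4].

Step 1: column multipliers v_i = (∏_{j≠i}(α_i − α_j))^{−1} mod 13.
  i = 1 (α = 9): (9−5)(9−3)(9−8)(9−12) = 4·6·1·(−3) = −72 ≡ 6, so v_1 = 6^{−1} = 11 (mod 13).
  i = 2 (α = 5): (5−9)(5−3)(5−8)(5−12) = (−4)·2·(−3)·(−7) = −168 ≡ 1, so v_2 = 1^{−1} = 1 (mod 13).
  i = 3 (α = 3): (3−9)(3−5)(3−8)(3−12) = (−6)·(−2)·(−5)·(−9) = 540 ≡ 7, so v_3 = 7^{−1} = 2 (mod 13).
  i = 4 (α = 8): (8−9)(8−5)(8−3)(8−12) = (−1)·3·5·(−4) = 60 ≡ 8, so v_4 = 8^{−1} = 5 (mod 13).
  i = 5 (α = 12): (12−9)(12−5)(12−3)(12−8) = 3·7·9·4 = 756 ≡ 2, so v_5 = 2^{−1} = 7 (mod 13).
  v = [11, 1, 2, 5, 7].
Step 2: syndromes of r = [7, 11, 0, 8, 1] (all sums mod 13).
  S_0 = Σ v_i r_i = 11·7 + 1·11 + 2·0 + 5·8 + 7·1 = 135 ≡ 5.
  S_1 = Σ v_i α_i r_i = 11·9·7 + 1·5·11 + 2·3·0 + 5·8·8 + 7·12·1 = 1152 ≡ 8.
  α_i^2 mod 13 = [3, 12, 9, 12, 1].
  S_2 = Σ v_i α_i^2 r_i = 11·3·7 + 1·12·11 + 2·9·0 + 5·12·8 + 7·1·1 = 850 ≡ 5.
  S = (5, 8, 5) ≠ 0, so r is not a codeword (an error is present).
Step 3: locate the error. For a single error e at position i, S_ℓ = v_i·e·α_i^ℓ, so α_err = S_1/S_0.
  S_0^{−1} = 5^{−1} = 8 (mod 13), so α_err = 8·8 = 64 ≡ 12 = α_5. Error position i = 5.
  Consistency check: S_2/S_1 = 5·5 = 25 ≡ 12 = α_err ✓ (single-error assumption holds).
Step 4: error magnitude e = S_0/v_5 = S_0·∏_{j≠5}(α_5 − α_j) = 5·2 = 10 ≡ 10 (mod 13).
Step 5: correct position 5: c_5 = r_5 − e = 1 − 10 ≡ 4 (mod 13). Hence c = [7, 11, 0, 8, 4].
  Check: interpolating c through the α_i gives m(x) = 3 + 12·x (degree < 2) with m(α_i) = c_i for every i, so c is indeed a codeword.


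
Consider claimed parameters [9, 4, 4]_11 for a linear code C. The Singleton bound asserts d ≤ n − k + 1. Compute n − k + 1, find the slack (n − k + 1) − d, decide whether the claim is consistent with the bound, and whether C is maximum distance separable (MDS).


Singleton RHS = n − k + 1 = 6, slack = 2, bound satisfied, not MDS.

Singleton bound: d ≤ n − k + 1.
Here n = 9, k = 4, so n − k + 1 = 6.
Given d = 4, check d ≤ 6: YES.
Slack = (n − k + 1) − d = 2.
The code is NOT MDS (slack = 2 > 0).
Description: the claimed parameters are [9, 4, 4]_11; such a code would be non-MDS.


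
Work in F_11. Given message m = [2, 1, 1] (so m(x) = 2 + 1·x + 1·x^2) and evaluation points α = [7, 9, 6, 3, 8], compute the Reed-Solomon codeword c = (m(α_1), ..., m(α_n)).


c = [3, 4, 0, 3, 8]

Message polynomial: m(x) = 2 + 1·x + 1·x^2 (mod 11).
For each evaluation point α_i, compute m(α_i) mod 11:
  α_1 = 7: Horner steps 1 → 8 → 3, so m(7) = 3.
  α_2 = 9: Horner steps 1 → 10 → 4, so m(9) = 4.
  α_3 = 6: Horner steps 1 → 7 → 0, so m(6) = 0.
  α_4 = 3: Horner steps 1 → 4 → 3, so m(3) = 3.
  α_5 = 8: Horner steps 1 → 9 → 8, so m(8) = 8.
Codeword c = [3, 4, 0, 3, 8] ∈ F_11^5.
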